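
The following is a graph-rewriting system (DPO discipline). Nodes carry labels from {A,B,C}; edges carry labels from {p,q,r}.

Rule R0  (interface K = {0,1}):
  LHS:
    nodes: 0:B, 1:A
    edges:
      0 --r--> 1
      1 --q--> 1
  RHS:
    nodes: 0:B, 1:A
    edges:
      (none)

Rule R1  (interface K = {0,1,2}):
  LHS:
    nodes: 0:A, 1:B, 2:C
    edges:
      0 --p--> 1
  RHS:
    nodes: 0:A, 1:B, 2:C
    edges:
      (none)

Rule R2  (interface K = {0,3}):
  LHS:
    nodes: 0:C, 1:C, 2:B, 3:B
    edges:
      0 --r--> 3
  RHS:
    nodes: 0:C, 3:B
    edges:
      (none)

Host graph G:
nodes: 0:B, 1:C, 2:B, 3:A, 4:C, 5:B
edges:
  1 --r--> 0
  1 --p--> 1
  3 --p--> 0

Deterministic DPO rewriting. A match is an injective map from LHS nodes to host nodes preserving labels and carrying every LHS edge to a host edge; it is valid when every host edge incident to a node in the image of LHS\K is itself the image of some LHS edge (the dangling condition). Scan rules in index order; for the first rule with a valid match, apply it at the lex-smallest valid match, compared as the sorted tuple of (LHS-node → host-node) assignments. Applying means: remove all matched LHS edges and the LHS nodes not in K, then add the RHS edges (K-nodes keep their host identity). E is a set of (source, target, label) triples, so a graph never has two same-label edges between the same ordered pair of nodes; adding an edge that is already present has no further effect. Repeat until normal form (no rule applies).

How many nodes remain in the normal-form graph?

[0] host  ⇒  6 nodes, 3 edges  {1-r->0 1-p->1 3-p->0}
[1] R1 @ {0↦3, 1↦0, 2↦1}  ⇒  6 nodes, 2 edges  {1-r->0 1-p->1}
[2] R2 @ {0↦1, 1↦4, 2↦2, 3↦0}  ⇒  4 nodes, 1 edges  {1-p->1}
halt: no rule applies after step 2
NF nodes: {0:B, 1:C, 3:A, 5:B}

Answer: 4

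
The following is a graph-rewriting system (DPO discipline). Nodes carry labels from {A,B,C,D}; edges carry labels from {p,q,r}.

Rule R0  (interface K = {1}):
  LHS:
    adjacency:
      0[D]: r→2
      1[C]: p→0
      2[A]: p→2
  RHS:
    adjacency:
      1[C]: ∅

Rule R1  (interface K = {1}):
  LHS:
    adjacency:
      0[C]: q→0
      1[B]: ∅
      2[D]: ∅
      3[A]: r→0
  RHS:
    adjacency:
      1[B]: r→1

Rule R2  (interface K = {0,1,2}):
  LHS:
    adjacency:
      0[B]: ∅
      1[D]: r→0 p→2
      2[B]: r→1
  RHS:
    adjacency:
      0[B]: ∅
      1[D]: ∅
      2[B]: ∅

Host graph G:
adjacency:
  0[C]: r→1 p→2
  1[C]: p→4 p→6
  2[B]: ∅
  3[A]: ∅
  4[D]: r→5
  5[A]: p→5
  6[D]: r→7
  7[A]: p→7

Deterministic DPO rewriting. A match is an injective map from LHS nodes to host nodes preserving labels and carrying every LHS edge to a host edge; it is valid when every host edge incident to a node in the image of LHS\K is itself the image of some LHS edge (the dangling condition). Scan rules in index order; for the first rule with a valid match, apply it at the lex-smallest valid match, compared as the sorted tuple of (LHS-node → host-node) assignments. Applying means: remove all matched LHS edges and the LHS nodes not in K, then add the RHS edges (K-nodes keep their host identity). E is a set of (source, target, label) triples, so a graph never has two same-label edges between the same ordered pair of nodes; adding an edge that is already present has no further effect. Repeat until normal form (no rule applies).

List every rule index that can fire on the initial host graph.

R0: 2 valid matches — {0↦4, 1↦1, 2↦5}, {0↦6, 1↦1, 2↦7}
R1: no valid match — LHS pattern not found
R2: no valid match — LHS pattern not found

Answer: [R0]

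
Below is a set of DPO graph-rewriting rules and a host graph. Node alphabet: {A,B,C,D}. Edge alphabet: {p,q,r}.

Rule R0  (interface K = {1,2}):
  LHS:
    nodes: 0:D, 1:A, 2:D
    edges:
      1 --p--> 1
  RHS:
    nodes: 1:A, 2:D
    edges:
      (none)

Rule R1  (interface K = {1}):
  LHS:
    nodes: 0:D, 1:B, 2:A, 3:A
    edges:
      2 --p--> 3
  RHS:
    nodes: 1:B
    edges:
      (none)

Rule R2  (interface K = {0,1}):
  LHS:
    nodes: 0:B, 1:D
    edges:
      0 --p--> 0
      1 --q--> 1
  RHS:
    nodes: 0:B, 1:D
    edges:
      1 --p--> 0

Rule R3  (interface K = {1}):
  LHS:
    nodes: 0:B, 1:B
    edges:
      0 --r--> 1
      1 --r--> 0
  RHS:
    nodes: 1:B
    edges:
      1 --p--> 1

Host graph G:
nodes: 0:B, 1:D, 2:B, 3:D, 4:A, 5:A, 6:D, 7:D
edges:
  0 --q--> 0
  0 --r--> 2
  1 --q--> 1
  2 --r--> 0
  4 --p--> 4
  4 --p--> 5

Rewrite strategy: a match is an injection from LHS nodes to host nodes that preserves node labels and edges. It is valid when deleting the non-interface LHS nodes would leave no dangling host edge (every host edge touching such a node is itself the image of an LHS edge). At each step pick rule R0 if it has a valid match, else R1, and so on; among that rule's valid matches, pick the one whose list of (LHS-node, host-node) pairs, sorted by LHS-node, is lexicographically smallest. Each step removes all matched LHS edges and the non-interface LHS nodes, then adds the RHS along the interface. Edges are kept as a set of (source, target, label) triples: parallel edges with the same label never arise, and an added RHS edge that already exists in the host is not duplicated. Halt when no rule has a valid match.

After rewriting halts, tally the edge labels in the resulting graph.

start.  V:8 E:6  edges: 0-q->0 0-r->2 1-q->1 2-r->0 4-p->4 4-p->5
1. fire R0 via {0↦3, 1↦4, 2↦1}  →  V:7 E:5  edges: 0-q->0 0-r->2 1-q->1 2-r->0 4-p->5
2. fire R1 via {0↦6, 1↦0, 2↦4, 3↦5}  →  V:4 E:4  edges: 0-q->0 0-r->2 1-q->1 2-r->0
3. fire R3 via {0↦2, 1↦0}  →  V:3 E:3  edges: 0-p->0 0-q->0 1-q->1
4. fire R2 via {0↦0, 1↦1}  →  V:3 E:2  edges: 0-q->0 1-p->0
normal form: no rule applies after step 4
NF edges: [(0, 0, 'q'), (1, 0, 'p')]

Answer: p:1 q:1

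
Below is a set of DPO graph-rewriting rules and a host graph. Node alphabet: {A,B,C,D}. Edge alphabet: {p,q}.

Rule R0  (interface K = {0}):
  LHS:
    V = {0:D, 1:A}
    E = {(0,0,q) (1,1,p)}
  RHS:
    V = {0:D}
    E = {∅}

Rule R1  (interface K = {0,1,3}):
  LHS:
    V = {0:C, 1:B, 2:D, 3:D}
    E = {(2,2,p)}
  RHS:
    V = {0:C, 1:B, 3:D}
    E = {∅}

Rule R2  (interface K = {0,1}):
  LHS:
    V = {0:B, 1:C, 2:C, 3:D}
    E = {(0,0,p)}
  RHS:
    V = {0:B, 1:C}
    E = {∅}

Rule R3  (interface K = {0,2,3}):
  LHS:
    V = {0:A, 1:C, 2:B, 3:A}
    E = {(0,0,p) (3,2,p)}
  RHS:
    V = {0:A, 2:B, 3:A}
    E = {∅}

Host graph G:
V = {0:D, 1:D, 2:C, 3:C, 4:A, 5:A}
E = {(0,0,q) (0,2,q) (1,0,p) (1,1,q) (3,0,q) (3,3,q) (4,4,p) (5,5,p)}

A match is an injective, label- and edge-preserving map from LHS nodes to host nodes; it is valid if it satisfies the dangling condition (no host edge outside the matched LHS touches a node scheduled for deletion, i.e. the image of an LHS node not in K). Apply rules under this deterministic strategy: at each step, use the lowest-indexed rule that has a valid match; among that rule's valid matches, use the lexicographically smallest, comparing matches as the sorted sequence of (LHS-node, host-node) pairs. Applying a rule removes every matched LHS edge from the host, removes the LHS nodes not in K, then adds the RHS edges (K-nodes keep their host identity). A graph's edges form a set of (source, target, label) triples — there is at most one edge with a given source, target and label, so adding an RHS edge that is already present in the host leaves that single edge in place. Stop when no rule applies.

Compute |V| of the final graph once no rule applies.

[0] host  ⇒  6 nodes, 8 edges  {0-q->0 0-q->2 1-p->0 1-q->1 3-q->0 3-q->3 4-p->4 5-p->5}
[1] R0 @ {0↦0, 1↦4}  ⇒  5 nodes, 6 edges  {0-q->2 1-p->0 1-q->1 3-q->0 3-q->3 5-p->5}
[2] R0 @ {0↦1, 1↦5}  ⇒  4 nodes, 4 edges  {0-q->2 1-p->0 3-q->0 3-q->3}
normal form: no rule applies after step 2
NF nodes: {0:D, 1:D, 2:C, 3:C}

Answer: 4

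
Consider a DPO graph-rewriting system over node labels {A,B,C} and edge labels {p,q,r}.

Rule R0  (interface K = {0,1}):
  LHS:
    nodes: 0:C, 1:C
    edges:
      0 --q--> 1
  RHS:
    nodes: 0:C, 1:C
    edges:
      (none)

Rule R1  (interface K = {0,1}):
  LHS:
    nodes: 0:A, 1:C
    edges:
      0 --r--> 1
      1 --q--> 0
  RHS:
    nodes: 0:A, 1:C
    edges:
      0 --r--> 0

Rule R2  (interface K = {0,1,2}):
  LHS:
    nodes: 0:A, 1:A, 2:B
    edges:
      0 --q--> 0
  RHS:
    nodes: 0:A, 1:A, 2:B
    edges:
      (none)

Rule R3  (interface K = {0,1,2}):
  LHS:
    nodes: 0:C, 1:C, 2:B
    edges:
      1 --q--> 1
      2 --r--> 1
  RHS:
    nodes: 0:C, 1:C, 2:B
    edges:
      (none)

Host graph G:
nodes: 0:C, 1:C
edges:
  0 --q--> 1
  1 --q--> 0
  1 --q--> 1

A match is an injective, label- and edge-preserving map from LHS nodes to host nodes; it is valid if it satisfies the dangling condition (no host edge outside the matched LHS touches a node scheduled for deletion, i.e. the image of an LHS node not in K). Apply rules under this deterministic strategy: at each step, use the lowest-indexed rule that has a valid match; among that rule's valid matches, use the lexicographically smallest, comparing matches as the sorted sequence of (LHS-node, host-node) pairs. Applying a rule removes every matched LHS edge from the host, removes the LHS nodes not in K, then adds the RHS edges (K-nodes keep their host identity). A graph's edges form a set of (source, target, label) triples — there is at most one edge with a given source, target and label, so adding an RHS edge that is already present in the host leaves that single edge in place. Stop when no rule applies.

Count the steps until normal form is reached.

Answer: 2

Derivation:
start.  V:2 E:3  edges: 0-q->1 1-q->0 1-q->1
1. fire R0 via {0↦0, 1↦1}  →  V:2 E:2  edges: 1-q->0 1-q->1
2. fire R0 via {0↦1, 1↦0}  →  V:2 E:1  edges: 1-q->1
normal form: no rule applies after step 2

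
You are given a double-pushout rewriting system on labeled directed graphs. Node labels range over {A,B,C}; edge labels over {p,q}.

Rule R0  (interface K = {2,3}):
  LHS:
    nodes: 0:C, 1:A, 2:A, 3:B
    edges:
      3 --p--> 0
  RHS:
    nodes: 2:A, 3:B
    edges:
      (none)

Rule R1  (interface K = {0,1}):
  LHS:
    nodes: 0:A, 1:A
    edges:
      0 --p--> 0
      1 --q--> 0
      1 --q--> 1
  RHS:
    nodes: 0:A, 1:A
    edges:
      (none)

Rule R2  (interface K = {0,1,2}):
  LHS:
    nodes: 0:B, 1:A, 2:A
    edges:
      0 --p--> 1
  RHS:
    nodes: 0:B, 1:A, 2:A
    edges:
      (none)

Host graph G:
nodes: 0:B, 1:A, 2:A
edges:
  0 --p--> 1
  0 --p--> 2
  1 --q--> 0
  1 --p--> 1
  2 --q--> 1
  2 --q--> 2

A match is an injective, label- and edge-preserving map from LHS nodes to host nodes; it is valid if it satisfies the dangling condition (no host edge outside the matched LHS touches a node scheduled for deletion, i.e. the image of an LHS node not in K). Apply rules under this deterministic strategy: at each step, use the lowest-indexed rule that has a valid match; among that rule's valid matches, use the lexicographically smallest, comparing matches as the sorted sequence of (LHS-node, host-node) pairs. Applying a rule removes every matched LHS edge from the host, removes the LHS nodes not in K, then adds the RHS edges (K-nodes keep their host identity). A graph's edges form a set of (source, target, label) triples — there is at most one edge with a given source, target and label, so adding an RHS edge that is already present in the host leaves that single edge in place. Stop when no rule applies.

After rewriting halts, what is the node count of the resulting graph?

Answer: 3

Rewrite trace:
[0] host  ⇒  3 nodes, 6 edges  {0-p->1 0-p->2 1-q->0 1-p->1 2-q->1 2-q->2}
[1] R1 @ {0↦1, 1↦2}  ⇒  3 nodes, 3 edges  {0-p->1 0-p->2 1-q->0}
[2] R2 @ {0↦0, 1↦1, 2↦2}  ⇒  3 nodes, 2 edges  {0-p->2 1-q->0}
[3] R2 @ {0↦0, 1↦2, 2↦1}  ⇒  3 nodes, 1 edges  {1-q->0}
final graph: no rule applies after step 3
NF nodes: {0:B, 1:A, 2:A}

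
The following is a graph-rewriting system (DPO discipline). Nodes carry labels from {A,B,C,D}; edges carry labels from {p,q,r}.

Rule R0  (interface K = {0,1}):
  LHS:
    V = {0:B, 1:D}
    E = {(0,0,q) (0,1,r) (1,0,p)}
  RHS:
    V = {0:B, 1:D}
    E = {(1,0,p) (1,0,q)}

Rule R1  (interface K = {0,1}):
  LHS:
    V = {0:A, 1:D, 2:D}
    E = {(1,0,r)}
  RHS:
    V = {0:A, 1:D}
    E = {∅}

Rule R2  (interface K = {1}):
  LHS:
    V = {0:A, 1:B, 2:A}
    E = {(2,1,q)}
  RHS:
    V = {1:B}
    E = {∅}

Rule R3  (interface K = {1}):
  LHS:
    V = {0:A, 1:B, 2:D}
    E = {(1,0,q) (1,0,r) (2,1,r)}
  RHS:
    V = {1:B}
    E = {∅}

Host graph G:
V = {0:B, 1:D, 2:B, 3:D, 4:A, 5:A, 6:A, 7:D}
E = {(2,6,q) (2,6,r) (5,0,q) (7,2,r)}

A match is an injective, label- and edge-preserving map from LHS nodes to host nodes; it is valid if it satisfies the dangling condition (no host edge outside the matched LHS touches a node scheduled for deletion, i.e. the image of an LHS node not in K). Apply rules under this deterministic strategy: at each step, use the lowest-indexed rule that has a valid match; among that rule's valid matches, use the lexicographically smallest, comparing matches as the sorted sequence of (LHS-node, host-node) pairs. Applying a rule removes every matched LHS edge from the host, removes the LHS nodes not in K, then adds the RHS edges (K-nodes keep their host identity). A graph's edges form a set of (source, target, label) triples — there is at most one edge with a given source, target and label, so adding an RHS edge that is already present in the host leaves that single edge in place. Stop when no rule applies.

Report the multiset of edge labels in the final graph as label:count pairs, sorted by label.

Answer: (no edges)

Rewrite trace:
initial: |V|=8 |E|=4  E = 2-q->6 2-r->6 5-q->0 7-r->2
step 1: apply R2 at {0↦4, 1↦0, 2↦5}  → |V|=6 |E|=3  E = 2-q->6 2-r->6 7-r->2
step 2: apply R3 at {0↦6, 1↦2, 2↦7}  → |V|=4 |E|=0  E = ∅
normal form: no rule applies after step 2
NF edges: []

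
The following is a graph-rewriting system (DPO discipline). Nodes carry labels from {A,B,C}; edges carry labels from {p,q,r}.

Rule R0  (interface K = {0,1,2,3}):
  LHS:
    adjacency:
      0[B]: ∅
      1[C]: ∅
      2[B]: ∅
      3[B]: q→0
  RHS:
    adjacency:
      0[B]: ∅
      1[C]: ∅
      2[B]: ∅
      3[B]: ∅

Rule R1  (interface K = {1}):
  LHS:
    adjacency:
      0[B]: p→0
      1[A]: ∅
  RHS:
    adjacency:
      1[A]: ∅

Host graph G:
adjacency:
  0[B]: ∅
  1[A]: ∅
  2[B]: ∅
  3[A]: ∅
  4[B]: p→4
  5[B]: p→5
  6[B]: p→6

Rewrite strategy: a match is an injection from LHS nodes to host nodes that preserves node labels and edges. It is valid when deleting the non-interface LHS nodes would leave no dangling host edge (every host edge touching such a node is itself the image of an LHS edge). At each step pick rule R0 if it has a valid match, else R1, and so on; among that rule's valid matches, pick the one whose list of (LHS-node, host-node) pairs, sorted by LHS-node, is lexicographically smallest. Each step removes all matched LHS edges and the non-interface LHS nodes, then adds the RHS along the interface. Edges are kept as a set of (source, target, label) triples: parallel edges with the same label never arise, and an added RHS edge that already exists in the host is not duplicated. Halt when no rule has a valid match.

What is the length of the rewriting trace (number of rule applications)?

Answer: 3

Rewrite trace:
initial: |V|=7 |E|=3  E = 4-p->4 5-p->5 6-p->6
step 1: apply R1 at {0↦4, 1↦1}  → |V|=6 |E|=2  E = 5-p->5 6-p->6
step 2: apply R1 at {0↦5, 1↦1}  → |V|=5 |E|=1  E = 6-p->6
step 3: apply R1 at {0↦6, 1↦1}  → |V|=4 |E|=0  E = ∅
normal form: no rule applies after step 3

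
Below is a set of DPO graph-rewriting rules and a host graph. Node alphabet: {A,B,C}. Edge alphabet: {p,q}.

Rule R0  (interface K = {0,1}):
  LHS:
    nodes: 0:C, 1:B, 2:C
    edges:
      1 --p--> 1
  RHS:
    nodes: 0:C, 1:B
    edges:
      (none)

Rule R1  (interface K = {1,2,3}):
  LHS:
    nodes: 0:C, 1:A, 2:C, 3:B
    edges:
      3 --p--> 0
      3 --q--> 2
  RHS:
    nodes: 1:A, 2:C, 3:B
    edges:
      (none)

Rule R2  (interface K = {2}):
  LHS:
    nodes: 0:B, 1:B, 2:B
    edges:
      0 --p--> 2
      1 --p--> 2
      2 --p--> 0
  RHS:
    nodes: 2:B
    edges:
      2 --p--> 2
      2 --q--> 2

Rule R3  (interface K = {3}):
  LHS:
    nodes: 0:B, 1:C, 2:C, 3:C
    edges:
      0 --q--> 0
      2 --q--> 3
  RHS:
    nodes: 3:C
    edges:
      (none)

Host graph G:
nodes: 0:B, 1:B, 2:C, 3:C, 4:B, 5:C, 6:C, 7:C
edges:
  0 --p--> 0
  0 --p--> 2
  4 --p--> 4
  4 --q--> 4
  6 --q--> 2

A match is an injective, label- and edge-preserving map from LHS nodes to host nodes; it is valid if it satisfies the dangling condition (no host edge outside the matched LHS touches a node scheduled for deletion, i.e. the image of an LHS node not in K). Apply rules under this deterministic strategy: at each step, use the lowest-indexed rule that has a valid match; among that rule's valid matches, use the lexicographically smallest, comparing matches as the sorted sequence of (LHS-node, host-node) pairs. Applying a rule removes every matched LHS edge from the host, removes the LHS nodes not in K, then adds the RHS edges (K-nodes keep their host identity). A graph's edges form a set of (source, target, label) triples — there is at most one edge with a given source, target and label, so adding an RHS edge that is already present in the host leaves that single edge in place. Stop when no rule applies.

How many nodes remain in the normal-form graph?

initial: |V|=8 |E|=5  E = 0-p->0 0-p->2 4-p->4 4-q->4 6-q->2
step 1: apply R0 at {0↦2, 1↦0, 2↦3}  → |V|=7 |E|=4  E = 0-p->2 4-p->4 4-q->4 6-q->2
step 2: apply R0 at {0↦2, 1↦4, 2↦5}  → |V|=6 |E|=3  E = 0-p->2 4-q->4 6-q->2
step 3: apply R3 at {0↦4, 1↦7, 2↦6, 3↦2}  → |V|=3 |E|=1  E = 0-p->2
final graph: no rule applies after step 3
NF nodes: {0:B, 1:B, 2:C}

Answer: 3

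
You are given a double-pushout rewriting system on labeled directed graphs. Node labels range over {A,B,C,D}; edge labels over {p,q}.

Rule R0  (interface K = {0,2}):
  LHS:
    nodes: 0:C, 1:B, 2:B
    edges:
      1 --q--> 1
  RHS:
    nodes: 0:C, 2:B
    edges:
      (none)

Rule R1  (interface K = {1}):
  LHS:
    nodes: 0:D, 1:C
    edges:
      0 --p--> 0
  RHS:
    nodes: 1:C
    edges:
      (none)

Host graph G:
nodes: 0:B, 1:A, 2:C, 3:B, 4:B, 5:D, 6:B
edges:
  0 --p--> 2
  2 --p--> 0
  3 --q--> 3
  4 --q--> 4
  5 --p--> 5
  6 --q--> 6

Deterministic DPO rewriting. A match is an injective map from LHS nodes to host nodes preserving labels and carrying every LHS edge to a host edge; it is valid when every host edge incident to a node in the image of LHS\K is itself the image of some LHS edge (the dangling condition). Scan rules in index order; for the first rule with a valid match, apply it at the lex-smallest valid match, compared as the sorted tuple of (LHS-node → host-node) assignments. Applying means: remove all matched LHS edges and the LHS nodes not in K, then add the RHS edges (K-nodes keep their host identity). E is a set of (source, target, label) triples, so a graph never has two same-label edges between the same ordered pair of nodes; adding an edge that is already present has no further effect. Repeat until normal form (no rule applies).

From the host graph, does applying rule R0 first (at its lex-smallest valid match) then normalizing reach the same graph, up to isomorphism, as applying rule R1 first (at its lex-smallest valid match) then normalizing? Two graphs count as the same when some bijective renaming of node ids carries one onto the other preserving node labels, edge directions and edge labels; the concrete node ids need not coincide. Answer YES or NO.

Answer: YES

Derivation:
branch R0-first: apply at {0↦2, 1↦3, 2↦0} → |E|=5, then 3 more step(s) → NF |V|=3 |E|=2 V={0:B, 1:A, 2:C} E=0-p->2 2-p->0
branch R1-first: apply at {0↦5, 1↦2} → |E|=5, then 3 more step(s) → NF |V|=3 |E|=2 V={0:B, 1:A, 2:C} E=0-p->2 2-p->0
graphs isomorphic (equal up to label-preserving node renaming)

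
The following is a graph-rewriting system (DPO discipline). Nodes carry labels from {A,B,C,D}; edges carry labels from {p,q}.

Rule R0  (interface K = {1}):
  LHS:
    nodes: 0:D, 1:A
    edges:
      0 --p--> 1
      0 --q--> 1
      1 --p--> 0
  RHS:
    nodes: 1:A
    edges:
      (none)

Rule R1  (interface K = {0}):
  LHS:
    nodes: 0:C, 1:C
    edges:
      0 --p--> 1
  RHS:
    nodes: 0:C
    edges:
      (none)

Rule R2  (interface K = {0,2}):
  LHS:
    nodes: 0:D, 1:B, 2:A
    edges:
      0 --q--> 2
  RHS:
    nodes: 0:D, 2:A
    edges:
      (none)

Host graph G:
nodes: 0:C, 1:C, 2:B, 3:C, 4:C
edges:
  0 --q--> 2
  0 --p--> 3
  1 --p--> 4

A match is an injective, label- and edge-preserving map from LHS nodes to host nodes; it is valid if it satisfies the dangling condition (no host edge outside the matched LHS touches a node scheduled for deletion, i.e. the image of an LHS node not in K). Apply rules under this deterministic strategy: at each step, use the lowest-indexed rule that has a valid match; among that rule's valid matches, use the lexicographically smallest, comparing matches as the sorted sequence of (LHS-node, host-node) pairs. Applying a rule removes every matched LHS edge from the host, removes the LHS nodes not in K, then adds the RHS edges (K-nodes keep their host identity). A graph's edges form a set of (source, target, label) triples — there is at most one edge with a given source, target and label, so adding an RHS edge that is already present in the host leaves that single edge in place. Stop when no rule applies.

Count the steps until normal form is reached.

Answer: 2

Steps:
initial: |V|=5 |E|=3  E = 0-q->2 0-p->3 1-p->4
step 1: apply R1 at {0↦0, 1↦3}  → |V|=4 |E|=2  E = 0-q->2 1-p->4
step 2: apply R1 at {0↦1, 1↦4}  → |V|=3 |E|=1  E = 0-q->2
normal form: no rule applies after step 2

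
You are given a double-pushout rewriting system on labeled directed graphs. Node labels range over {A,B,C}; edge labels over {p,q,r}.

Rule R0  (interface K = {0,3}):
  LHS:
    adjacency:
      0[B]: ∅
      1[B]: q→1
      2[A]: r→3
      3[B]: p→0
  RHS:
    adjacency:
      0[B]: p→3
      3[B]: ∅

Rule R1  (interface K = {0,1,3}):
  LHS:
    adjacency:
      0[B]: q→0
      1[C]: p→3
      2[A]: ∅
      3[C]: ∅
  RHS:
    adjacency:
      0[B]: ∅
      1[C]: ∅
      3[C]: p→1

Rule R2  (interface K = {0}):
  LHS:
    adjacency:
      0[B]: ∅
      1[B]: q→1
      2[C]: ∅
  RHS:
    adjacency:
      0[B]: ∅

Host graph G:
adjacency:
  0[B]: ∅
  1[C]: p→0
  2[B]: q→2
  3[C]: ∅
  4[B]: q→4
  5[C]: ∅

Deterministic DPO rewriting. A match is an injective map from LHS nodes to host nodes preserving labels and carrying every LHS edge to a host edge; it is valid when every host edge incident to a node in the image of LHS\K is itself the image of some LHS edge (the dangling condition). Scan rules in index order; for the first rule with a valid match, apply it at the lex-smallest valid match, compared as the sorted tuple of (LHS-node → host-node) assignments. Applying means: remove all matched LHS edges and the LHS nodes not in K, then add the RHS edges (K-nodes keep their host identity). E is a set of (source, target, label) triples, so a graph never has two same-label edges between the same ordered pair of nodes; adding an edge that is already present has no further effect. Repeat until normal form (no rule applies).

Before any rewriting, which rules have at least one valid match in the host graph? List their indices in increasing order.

Answer: [R2]

Rewrite trace:
R0: no valid match — LHS pattern not found
R1: no valid match — LHS pattern not found
R2: 8 valid matches — {0↦0, 1↦2, 2↦3}, {0↦0, 1↦2, 2↦5}, {0↦0, 1↦4, 2↦3} (+5 more)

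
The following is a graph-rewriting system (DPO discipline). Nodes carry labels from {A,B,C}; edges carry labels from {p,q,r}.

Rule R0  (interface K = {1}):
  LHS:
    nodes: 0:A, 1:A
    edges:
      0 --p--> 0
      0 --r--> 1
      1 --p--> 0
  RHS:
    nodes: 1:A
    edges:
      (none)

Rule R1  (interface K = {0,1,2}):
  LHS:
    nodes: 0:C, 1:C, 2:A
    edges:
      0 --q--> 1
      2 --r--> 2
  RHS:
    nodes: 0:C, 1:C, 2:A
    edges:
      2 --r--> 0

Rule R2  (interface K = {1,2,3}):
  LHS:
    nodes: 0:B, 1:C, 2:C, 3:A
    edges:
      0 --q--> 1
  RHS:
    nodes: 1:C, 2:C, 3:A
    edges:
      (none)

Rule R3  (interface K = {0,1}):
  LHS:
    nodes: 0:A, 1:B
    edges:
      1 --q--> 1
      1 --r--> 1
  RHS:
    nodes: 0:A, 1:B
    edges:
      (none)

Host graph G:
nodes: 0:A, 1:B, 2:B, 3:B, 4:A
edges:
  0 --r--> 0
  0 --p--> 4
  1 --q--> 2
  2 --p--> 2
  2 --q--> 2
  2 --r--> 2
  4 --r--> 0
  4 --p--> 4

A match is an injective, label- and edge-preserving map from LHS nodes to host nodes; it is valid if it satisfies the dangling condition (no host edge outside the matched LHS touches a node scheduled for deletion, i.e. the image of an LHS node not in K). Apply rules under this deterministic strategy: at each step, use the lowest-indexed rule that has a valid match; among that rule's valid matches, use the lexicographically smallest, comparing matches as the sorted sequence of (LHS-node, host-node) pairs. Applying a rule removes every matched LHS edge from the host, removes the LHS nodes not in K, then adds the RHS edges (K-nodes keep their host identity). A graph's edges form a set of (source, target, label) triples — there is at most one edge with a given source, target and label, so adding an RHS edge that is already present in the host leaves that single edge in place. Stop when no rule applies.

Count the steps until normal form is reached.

initial: |V|=5 |E|=8  E = 0-r->0 0-p->4 1-q->2 2-p->2 2-q->2 2-r->2 4-r->0 4-p->4
step 1: apply R0 at {0↦4, 1↦0}  → |V|=4 |E|=5  E = 0-r->0 1-q->2 2-p->2 2-q->2 2-r->2
step 2: apply R3 at {0↦0, 1↦2}  → |V|=4 |E|=3  E = 0-r->0 1-q->2 2-p->2
halt: no rule applies after step 2

Answer: 2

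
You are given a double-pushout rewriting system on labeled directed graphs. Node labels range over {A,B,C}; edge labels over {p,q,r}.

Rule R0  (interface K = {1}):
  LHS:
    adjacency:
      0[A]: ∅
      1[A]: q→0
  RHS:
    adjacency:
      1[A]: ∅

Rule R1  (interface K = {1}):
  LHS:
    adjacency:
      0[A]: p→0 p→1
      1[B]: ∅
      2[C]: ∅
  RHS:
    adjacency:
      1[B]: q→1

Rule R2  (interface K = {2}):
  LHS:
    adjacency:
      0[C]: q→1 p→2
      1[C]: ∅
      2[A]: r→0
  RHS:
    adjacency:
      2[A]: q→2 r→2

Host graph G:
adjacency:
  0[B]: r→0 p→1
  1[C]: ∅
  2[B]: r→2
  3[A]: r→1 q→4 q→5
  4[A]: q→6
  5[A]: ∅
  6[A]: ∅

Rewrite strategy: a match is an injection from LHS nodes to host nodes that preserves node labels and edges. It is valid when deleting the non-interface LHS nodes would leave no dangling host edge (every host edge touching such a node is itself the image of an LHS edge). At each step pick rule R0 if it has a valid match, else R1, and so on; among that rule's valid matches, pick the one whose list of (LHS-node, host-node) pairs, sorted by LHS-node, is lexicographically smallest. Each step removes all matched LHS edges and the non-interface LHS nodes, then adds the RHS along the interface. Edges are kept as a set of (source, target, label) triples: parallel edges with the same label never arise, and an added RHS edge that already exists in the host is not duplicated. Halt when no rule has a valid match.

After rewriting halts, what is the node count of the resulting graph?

[0] host  ⇒  7 nodes, 7 edges  {0-r->0 0-p->1 2-r->2 3-r->1 3-q->4 3-q->5 4-q->6}
[1] R0 @ {0↦5, 1↦3}  ⇒  6 nodes, 6 edges  {0-r->0 0-p->1 2-r->2 3-r->1 3-q->4 4-q->6}
[2] R0 @ {0↦6, 1↦4}  ⇒  5 nodes, 5 edges  {0-r->0 0-p->1 2-r->2 3-r->1 3-q->4}
[3] R0 @ {0↦4, 1↦3}  ⇒  4 nodes, 4 edges  {0-r->0 0-p->1 2-r->2 3-r->1}
normal form: no rule applies after step 3
NF nodes: {0:B, 1:C, 2:B, 3:A}

Answer: 4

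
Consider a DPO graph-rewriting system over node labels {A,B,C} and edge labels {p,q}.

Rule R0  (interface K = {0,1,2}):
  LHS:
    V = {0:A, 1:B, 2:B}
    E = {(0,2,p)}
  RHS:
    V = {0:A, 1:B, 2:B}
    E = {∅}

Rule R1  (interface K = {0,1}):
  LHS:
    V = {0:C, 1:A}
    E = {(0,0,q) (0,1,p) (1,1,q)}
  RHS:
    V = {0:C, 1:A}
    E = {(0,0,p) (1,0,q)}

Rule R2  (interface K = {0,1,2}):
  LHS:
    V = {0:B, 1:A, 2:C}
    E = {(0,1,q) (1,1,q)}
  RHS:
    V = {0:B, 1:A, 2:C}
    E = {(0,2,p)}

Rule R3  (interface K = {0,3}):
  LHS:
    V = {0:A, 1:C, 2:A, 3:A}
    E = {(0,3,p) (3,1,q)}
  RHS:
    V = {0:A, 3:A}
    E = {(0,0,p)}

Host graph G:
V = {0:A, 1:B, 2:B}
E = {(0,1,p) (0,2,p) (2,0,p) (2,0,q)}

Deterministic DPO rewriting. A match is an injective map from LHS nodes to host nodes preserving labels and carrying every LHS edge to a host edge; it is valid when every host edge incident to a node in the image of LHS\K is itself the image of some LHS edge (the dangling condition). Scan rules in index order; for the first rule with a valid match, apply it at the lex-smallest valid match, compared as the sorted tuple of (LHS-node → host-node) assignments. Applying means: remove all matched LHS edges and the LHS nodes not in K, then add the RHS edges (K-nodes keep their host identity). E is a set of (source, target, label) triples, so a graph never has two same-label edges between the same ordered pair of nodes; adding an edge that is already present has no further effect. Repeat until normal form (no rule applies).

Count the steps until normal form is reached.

Answer: 2

Derivation:
[0] host  ⇒  3 nodes, 4 edges  {0-p->1 0-p->2 2-p->0 2-q->0}
[1] R0 @ {0↦0, 1↦1, 2↦2}  ⇒  3 nodes, 3 edges  {0-p->1 2-p->0 2-q->0}
[2] R0 @ {0↦0, 1↦2, 2↦1}  ⇒  3 nodes, 2 edges  {2-p->0 2-q->0}
normal form: no rule applies after step 2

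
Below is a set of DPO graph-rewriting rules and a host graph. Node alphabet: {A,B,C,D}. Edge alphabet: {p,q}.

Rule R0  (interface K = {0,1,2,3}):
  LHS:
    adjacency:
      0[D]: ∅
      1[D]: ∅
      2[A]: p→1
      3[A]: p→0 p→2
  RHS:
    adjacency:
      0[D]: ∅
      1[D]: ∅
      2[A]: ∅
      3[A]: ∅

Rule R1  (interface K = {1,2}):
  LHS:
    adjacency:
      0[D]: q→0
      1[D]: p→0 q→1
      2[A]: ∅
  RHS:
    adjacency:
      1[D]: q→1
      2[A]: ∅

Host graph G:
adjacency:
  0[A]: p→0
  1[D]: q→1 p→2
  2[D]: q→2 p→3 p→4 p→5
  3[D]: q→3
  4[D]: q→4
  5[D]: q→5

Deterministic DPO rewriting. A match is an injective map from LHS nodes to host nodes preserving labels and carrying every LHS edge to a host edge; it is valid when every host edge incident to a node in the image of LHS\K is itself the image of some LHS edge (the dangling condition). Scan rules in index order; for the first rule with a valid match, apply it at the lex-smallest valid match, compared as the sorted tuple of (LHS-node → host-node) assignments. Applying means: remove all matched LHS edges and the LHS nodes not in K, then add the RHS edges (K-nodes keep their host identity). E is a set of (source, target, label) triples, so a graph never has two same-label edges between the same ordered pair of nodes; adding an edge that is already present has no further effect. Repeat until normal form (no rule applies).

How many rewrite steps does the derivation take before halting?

Answer: 4

Derivation:
initial: |V|=6 |E|=10  E = 0-p->0 1-q->1 1-p->2 2-q->2 2-p->3 2-p->4 2-p->5 3-q->3 4-q->4 5-q->5
step 1: apply R1 at {0↦3, 1↦2, 2↦0}  → |V|=5 |E|=8  E = 0-p->0 1-q->1 1-p->2 2-q->2 2-p->4 2-p->5 4-q->4 5-q->5
step 2: apply R1 at {0↦4, 1↦2, 2↦0}  → |V|=4 |E|=6  E = 0-p->0 1-q->1 1-p->2 2-q->2 2-p->5 5-q->5
step 3: apply R1 at {0↦5, 1↦2, 2↦0}  → |V|=3 |E|=4  E = 0-p->0 1-q->1 1-p->2 2-q->2
step 4: apply R1 at {0↦2, 1↦1, 2↦0}  → |V|=2 |E|=2  E = 0-p->0 1-q->1
halt: no rule applies after step 4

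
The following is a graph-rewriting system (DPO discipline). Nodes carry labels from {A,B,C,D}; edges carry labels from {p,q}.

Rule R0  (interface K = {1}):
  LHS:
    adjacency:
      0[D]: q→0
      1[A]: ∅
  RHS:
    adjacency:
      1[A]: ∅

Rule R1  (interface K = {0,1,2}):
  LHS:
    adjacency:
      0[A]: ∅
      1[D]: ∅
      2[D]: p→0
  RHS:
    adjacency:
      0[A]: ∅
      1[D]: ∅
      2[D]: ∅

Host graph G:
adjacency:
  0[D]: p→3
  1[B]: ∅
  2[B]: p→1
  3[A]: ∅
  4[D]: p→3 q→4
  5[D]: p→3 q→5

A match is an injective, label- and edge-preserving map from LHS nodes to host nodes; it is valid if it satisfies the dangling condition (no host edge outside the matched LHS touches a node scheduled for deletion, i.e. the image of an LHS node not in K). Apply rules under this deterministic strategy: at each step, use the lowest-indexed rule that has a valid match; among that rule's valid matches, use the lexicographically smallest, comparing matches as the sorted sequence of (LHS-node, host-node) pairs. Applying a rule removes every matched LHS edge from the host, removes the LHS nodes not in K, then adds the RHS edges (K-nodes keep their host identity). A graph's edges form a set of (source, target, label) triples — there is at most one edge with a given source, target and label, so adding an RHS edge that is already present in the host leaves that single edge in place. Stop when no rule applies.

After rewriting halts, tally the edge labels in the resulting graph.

Answer: p:2

Derivation:
[0] host  ⇒  6 nodes, 6 edges  {0-p->3 2-p->1 4-p->3 4-q->4 5-p->3 5-q->5}
[1] R1 @ {0↦3, 1↦0, 2↦4}  ⇒  6 nodes, 5 edges  {0-p->3 2-p->1 4-q->4 5-p->3 5-q->5}
[2] R0 @ {0↦4, 1↦3}  ⇒  5 nodes, 4 edges  {0-p->3 2-p->1 5-p->3 5-q->5}
[3] R1 @ {0↦3, 1↦0, 2↦5}  ⇒  5 nodes, 3 edges  {0-p->3 2-p->1 5-q->5}
[4] R0 @ {0↦5, 1↦3}  ⇒  4 nodes, 2 edges  {0-p->3 2-p->1}
final graph: no rule applies after step 4
NF edges: [(0, 3, 'p'), (2, 1, 'p')]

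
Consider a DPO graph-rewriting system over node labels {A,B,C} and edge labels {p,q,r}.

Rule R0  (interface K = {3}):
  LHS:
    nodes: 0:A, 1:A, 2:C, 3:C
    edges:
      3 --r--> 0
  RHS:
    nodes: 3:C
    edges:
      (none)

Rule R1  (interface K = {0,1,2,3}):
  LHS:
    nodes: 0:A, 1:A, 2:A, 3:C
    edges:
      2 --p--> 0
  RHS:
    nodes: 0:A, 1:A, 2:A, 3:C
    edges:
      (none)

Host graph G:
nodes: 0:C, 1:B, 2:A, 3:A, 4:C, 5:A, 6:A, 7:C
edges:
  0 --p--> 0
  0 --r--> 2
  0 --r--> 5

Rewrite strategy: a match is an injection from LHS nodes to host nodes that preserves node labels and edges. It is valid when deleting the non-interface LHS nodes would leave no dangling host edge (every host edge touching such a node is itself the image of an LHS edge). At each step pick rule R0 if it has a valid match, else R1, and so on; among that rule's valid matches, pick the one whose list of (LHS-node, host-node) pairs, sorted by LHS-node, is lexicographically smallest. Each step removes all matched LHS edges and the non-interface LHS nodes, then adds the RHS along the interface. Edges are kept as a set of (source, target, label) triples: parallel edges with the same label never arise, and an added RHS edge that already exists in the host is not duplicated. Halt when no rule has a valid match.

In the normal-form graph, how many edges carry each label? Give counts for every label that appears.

[0] host  ⇒  8 nodes, 3 edges  {0-p->0 0-r->2 0-r->5}
[1] R0 @ {0↦2, 1↦3, 2↦4, 3↦0}  ⇒  5 nodes, 2 edges  {0-p->0 0-r->5}
[2] R0 @ {0↦5, 1↦6, 2↦7, 3↦0}  ⇒  2 nodes, 1 edges  {0-p->0}
final graph: no rule applies after step 2
NF edges: [(0, 0, 'p')]

Answer: p:1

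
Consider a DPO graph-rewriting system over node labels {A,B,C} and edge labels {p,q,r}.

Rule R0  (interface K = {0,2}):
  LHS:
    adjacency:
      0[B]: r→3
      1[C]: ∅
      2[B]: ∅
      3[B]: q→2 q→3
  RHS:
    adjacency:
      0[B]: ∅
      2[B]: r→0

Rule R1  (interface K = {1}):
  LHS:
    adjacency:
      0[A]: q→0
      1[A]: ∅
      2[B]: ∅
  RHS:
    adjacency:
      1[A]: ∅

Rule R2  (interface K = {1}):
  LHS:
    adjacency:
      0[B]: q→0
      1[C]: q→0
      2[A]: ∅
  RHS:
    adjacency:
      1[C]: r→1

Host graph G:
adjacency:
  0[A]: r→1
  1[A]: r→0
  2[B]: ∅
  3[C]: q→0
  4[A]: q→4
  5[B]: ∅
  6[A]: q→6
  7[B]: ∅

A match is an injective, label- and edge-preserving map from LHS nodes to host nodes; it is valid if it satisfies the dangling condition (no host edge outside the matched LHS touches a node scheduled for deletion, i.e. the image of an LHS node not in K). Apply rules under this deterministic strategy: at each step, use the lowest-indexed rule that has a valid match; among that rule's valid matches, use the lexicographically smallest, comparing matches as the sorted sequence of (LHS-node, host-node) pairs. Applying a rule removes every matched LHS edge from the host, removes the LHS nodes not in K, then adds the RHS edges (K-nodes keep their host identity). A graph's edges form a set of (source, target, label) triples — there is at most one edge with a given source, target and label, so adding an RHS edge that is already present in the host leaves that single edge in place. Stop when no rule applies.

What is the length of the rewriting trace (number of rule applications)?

start.  V:8 E:5  edges: 0-r->1 1-r->0 3-q->0 4-q->4 6-q->6
1. fire R1 via {0↦4, 1↦0, 2↦2}  →  V:6 E:4  edges: 0-r->1 1-r->0 3-q->0 6-q->6
2. fire R1 via {0↦6, 1↦0, 2↦5}  →  V:4 E:3  edges: 0-r->1 1-r->0 3-q->0
final graph: no rule applies after step 2

Answer: 2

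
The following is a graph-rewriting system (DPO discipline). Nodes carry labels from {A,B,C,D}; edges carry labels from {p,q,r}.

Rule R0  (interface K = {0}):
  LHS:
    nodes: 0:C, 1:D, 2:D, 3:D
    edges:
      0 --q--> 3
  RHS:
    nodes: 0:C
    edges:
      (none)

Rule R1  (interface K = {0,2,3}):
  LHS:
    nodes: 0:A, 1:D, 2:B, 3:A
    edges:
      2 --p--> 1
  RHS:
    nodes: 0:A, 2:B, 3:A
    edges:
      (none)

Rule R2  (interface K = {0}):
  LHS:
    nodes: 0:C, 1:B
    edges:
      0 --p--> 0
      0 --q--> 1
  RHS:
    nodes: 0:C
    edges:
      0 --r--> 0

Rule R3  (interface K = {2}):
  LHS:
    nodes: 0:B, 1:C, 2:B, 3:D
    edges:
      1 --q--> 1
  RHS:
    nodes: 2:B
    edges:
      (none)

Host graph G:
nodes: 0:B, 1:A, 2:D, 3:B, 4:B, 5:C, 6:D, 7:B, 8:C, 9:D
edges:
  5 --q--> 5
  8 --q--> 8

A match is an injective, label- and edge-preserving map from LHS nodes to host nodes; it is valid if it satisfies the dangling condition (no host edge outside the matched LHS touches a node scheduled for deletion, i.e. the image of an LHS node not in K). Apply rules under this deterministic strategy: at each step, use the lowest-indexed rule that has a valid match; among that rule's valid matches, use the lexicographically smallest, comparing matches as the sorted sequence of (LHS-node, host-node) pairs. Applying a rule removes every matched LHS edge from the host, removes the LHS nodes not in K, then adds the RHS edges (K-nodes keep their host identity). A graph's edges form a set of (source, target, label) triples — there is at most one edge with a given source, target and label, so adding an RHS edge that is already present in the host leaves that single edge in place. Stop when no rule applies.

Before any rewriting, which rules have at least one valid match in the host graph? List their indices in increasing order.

R0: no valid match — LHS pattern not found
R1: no valid match — LHS pattern not found
R2: no valid match — LHS pattern not found
R3: 72 valid matches — {0↦0, 1↦5, 2↦3, 3↦2}, {0↦0, 1↦5, 2↦3, 3↦6}, {0↦0, 1↦5, 2↦3, 3↦9} (+69 more)

Answer: [R3]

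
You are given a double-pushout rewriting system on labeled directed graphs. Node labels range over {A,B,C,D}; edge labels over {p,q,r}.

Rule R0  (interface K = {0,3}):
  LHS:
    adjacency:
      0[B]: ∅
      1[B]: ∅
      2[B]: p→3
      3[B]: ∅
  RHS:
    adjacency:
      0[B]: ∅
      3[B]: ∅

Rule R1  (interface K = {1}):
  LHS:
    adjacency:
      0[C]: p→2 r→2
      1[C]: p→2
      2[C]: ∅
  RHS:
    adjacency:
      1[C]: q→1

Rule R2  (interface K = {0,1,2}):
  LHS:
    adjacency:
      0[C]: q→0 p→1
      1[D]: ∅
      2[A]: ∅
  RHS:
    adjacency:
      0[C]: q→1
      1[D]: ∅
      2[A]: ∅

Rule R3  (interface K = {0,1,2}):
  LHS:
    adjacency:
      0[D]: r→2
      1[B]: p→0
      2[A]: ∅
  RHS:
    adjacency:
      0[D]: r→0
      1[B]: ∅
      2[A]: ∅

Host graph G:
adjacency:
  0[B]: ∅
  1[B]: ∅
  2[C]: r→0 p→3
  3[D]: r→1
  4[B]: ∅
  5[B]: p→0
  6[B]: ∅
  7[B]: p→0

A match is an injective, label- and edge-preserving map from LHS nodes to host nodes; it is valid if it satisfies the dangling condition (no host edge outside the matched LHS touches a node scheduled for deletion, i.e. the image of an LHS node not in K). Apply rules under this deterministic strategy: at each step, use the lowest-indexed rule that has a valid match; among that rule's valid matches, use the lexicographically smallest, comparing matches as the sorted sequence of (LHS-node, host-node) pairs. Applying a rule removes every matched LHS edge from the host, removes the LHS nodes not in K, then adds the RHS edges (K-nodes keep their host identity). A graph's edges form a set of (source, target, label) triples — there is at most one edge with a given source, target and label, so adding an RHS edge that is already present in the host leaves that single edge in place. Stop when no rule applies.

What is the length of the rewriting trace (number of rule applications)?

[0] host  ⇒  8 nodes, 5 edges  {2-r->0 2-p->3 3-r->1 5-p->0 7-p->0}
[1] R0 @ {0↦1, 1↦4, 2↦5, 3↦0}  ⇒  6 nodes, 4 edges  {2-r->0 2-p->3 3-r->1 7-p->0}
[2] R0 @ {0↦1, 1↦6, 2↦7, 3↦0}  ⇒  4 nodes, 3 edges  {2-r->0 2-p->3 3-r->1}
halt: no rule applies after step 2

Answer: 2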